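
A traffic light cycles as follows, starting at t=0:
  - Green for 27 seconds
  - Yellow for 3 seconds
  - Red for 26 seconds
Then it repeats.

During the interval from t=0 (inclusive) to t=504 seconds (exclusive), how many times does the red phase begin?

Answer: 9

Derivation:
Cycle = 27+3+26 = 56s
red phase starts at t = k*56 + 30 for k=0,1,2,...
Need k*56+30 < 504 → k < 8.464
k ∈ {0, ..., 8} → 9 starts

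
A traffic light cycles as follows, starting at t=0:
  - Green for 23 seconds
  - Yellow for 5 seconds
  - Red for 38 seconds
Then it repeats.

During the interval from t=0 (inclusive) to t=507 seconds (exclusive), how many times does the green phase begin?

Cycle = 23+5+38 = 66s
green phase starts at t = k*66 + 0 for k=0,1,2,...
Need k*66+0 < 507 → k < 7.682
k ∈ {0, ..., 7} → 8 starts

Answer: 8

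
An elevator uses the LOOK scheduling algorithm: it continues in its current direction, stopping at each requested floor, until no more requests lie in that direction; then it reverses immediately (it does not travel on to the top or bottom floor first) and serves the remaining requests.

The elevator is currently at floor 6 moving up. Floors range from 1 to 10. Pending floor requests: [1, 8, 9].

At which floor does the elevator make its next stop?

Answer: 8

Derivation:
Current floor: 6, direction: up
Requests above: [8, 9]
Requests below: [1]
Moving up and requests lie above → nearest above is min([8, 9]) = 8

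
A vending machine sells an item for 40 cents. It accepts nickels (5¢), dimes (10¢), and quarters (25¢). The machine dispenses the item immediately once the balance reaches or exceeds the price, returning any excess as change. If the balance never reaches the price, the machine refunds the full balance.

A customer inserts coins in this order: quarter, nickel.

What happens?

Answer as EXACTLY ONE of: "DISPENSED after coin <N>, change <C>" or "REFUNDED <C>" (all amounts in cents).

Answer: REFUNDED 30

Derivation:
Price: 40¢
Coin 1 (quarter, 25¢): balance = 25¢
Coin 2 (nickel, 5¢): balance = 30¢
All coins inserted, balance 30¢ < price 40¢ → REFUND 30¢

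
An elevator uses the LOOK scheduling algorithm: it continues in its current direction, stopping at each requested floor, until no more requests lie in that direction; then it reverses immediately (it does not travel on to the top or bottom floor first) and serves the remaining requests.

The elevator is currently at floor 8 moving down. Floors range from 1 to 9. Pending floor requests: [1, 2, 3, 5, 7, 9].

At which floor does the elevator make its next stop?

Current floor: 8, direction: down
Requests above: [9]
Requests below: [1, 2, 3, 5, 7]
Moving down and requests lie below → nearest below is max([1, 2, 3, 5, 7]) = 7

Answer: 7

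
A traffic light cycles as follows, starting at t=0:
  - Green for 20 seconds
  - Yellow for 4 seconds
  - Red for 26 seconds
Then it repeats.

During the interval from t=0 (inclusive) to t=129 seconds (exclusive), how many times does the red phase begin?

Cycle = 20+4+26 = 50s
red phase starts at t = k*50 + 24 for k=0,1,2,...
Need k*50+24 < 129 → k < 2.100
k ∈ {0, ..., 2} → 3 starts

Answer: 3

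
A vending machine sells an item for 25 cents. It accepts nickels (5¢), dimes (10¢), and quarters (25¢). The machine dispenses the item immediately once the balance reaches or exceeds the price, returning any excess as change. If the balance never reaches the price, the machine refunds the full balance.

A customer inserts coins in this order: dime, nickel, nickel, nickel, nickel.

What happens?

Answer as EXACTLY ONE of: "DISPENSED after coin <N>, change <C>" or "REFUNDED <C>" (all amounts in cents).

Price: 25¢
Coin 1 (dime, 10¢): balance = 10¢
Coin 2 (nickel, 5¢): balance = 15¢
Coin 3 (nickel, 5¢): balance = 20¢
Coin 4 (nickel, 5¢): balance = 25¢
  → balance >= price → DISPENSE, change = 25 - 25 = 0¢

Answer: DISPENSED after coin 4, change 0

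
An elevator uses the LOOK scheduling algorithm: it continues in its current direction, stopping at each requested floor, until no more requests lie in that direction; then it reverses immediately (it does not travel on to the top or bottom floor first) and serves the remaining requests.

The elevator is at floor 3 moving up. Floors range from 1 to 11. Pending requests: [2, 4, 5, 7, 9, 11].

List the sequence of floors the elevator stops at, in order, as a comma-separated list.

Answer: 4, 5, 7, 9, 11, 2

Derivation:
Current: 3, moving UP
Serve above first (ascending): [4, 5, 7, 9, 11]
Then reverse, serve below (descending): [2]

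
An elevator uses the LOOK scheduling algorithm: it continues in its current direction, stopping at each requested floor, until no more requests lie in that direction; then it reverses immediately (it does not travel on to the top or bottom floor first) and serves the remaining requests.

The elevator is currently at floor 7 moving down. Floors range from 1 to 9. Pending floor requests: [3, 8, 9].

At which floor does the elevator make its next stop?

Current floor: 7, direction: down
Requests above: [8, 9]
Requests below: [3]
Moving down and requests lie below → nearest below is max([3]) = 3

Answer: 3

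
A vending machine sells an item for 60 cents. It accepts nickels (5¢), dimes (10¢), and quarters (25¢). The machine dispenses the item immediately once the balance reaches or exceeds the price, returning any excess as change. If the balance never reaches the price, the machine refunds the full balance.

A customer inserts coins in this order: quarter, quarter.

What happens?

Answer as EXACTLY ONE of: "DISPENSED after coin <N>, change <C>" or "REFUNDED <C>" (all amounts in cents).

Price: 60¢
Coin 1 (quarter, 25¢): balance = 25¢
Coin 2 (quarter, 25¢): balance = 50¢
All coins inserted, balance 50¢ < price 60¢ → REFUND 50¢

Answer: REFUNDED 50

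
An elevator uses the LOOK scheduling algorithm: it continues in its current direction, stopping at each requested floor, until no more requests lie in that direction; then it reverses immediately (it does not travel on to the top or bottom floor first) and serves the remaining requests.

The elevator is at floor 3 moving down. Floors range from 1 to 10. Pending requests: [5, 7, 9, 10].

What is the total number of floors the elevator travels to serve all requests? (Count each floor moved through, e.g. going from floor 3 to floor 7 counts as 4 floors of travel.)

Start at floor 3 moving down, LOOK stop order: [5, 7, 9, 10]
  3 → 5: |5-3| = 2, total = 2
  5 → 7: |7-5| = 2, total = 4
  7 → 9: |9-7| = 2, total = 6
  9 → 10: |10-9| = 1, total = 7

Answer: 7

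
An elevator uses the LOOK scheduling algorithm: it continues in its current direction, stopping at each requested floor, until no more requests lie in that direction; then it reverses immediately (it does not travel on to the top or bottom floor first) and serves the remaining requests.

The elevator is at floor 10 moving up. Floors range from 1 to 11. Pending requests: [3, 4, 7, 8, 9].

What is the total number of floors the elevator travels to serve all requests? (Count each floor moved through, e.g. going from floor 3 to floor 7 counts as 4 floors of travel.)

Start at floor 10 moving up, LOOK stop order: [9, 8, 7, 4, 3]
  10 → 9: |9-10| = 1, total = 1
  9 → 8: |8-9| = 1, total = 2
  8 → 7: |7-8| = 1, total = 3
  7 → 4: |4-7| = 3, total = 6
  4 → 3: |3-4| = 1, total = 7

Answer: 7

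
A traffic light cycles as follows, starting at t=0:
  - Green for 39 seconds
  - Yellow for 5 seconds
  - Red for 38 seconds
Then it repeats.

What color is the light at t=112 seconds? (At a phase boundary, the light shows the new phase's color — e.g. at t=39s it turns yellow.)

Answer: green

Derivation:
Cycle length = 39 + 5 + 38 = 82s
t = 112, phase_t = 112 mod 82 = 30
30 < 39 (green end) → GREEN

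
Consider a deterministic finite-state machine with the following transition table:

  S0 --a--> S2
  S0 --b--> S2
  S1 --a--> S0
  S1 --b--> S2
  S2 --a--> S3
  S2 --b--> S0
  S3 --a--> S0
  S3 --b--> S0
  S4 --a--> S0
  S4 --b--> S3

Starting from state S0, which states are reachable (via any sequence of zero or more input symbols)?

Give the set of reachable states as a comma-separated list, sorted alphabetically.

Answer: S0, S2, S3

Derivation:
BFS from S0:
  visit S0: S0--a-->S2 (new), S0--b-->S2 (seen)
  visit S2: S2--a-->S3 (new), S2--b-->S0 (seen)
  visit S3: S3--a-->S0 (seen), S3--b-->S0 (seen)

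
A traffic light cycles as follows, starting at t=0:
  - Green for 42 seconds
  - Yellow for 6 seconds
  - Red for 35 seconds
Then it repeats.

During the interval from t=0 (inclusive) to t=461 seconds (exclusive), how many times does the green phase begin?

Answer: 6

Derivation:
Cycle = 42+6+35 = 83s
green phase starts at t = k*83 + 0 for k=0,1,2,...
Need k*83+0 < 461 → k < 5.554
k ∈ {0, ..., 5} → 6 starts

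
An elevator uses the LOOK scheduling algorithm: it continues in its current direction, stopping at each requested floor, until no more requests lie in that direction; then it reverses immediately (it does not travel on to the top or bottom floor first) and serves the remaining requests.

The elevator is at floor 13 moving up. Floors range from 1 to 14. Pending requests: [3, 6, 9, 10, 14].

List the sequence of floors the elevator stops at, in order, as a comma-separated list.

Current: 13, moving UP
Serve above first (ascending): [14]
Then reverse, serve below (descending): [10, 9, 6, 3]

Answer: 14, 10, 9, 6, 3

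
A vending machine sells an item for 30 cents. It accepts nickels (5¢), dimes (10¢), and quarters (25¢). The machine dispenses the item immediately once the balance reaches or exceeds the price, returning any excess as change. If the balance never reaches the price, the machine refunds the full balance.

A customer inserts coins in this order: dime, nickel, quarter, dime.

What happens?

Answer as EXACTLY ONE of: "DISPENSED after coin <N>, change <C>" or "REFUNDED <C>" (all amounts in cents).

Price: 30¢
Coin 1 (dime, 10¢): balance = 10¢
Coin 2 (nickel, 5¢): balance = 15¢
Coin 3 (quarter, 25¢): balance = 40¢
  → balance >= price → DISPENSE, change = 40 - 30 = 10¢

Answer: DISPENSED after coin 3, change 10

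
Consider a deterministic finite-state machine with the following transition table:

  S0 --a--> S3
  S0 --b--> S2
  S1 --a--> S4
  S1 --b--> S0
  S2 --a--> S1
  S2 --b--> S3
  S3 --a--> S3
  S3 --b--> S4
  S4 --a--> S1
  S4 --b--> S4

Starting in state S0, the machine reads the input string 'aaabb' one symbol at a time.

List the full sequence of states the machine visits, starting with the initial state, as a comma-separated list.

Answer: S0, S3, S3, S3, S4, S4

Derivation:
Start: S0
  read 'a': S0 --a--> S3
  read 'a': S3 --a--> S3
  read 'a': S3 --a--> S3
  read 'b': S3 --b--> S4
  read 'b': S4 --b--> S4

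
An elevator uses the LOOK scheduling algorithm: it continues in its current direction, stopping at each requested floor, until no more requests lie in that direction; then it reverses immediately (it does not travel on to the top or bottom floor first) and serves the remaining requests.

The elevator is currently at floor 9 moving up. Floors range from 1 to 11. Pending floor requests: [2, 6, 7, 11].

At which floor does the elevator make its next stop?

Answer: 11

Derivation:
Current floor: 9, direction: up
Requests above: [11]
Requests below: [2, 6, 7]
Moving up and requests lie above → nearest above is min([11]) = 11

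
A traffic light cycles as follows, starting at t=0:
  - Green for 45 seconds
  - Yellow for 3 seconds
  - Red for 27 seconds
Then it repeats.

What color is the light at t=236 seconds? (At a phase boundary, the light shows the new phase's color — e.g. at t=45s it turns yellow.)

Answer: green

Derivation:
Cycle length = 45 + 3 + 27 = 75s
t = 236, phase_t = 236 mod 75 = 11
11 < 45 (green end) → GREEN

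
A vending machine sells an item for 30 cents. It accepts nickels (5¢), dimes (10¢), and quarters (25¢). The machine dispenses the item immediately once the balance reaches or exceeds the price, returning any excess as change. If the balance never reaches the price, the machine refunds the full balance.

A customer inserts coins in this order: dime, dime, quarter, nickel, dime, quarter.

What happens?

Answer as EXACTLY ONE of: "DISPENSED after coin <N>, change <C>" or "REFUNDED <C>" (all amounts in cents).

Answer: DISPENSED after coin 3, change 15

Derivation:
Price: 30¢
Coin 1 (dime, 10¢): balance = 10¢
Coin 2 (dime, 10¢): balance = 20¢
Coin 3 (quarter, 25¢): balance = 45¢
  → balance >= price → DISPENSE, change = 45 - 30 = 15¢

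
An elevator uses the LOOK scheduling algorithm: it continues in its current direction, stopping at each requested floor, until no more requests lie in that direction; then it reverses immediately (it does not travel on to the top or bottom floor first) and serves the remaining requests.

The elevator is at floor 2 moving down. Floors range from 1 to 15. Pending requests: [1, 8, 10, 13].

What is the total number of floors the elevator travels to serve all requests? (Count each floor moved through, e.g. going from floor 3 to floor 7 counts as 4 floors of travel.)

Start at floor 2 moving down, LOOK stop order: [1, 8, 10, 13]
  2 → 1: |1-2| = 1, total = 1
  1 → 8: |8-1| = 7, total = 8
  8 → 10: |10-8| = 2, total = 10
  10 → 13: |13-10| = 3, total = 13

Answer: 13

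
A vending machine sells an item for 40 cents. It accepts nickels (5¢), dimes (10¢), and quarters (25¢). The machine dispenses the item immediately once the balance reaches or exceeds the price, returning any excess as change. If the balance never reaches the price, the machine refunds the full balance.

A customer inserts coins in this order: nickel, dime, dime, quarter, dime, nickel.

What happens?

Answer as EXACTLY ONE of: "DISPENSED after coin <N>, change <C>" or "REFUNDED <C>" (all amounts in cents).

Price: 40¢
Coin 1 (nickel, 5¢): balance = 5¢
Coin 2 (dime, 10¢): balance = 15¢
Coin 3 (dime, 10¢): balance = 25¢
Coin 4 (quarter, 25¢): balance = 50¢
  → balance >= price → DISPENSE, change = 50 - 40 = 10¢

Answer: DISPENSED after coin 4, change 10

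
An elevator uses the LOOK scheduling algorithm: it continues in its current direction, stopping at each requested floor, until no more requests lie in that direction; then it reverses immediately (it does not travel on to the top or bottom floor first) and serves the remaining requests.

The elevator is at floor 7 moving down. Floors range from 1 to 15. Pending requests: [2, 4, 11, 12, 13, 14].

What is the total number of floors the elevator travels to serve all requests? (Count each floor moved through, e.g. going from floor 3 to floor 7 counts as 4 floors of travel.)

Answer: 17

Derivation:
Start at floor 7 moving down, LOOK stop order: [4, 2, 11, 12, 13, 14]
  7 → 4: |4-7| = 3, total = 3
  4 → 2: |2-4| = 2, total = 5
  2 → 11: |11-2| = 9, total = 14
  11 → 12: |12-11| = 1, total = 15
  12 → 13: |13-12| = 1, total = 16
  13 → 14: |14-13| = 1, total = 17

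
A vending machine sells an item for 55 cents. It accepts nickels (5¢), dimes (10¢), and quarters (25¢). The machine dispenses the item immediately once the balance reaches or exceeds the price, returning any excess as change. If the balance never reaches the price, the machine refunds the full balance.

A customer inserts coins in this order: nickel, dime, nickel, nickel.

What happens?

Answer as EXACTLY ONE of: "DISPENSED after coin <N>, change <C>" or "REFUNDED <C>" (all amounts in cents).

Price: 55¢
Coin 1 (nickel, 5¢): balance = 5¢
Coin 2 (dime, 10¢): balance = 15¢
Coin 3 (nickel, 5¢): balance = 20¢
Coin 4 (nickel, 5¢): balance = 25¢
All coins inserted, balance 25¢ < price 55¢ → REFUND 25¢

Answer: REFUNDED 25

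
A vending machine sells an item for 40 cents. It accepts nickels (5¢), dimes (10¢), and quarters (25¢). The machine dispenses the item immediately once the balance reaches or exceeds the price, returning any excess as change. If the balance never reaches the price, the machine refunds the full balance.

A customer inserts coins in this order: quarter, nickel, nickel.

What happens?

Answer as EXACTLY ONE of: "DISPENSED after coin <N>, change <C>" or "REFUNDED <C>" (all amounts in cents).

Price: 40¢
Coin 1 (quarter, 25¢): balance = 25¢
Coin 2 (nickel, 5¢): balance = 30¢
Coin 3 (nickel, 5¢): balance = 35¢
All coins inserted, balance 35¢ < price 40¢ → REFUND 35¢

Answer: REFUNDED 35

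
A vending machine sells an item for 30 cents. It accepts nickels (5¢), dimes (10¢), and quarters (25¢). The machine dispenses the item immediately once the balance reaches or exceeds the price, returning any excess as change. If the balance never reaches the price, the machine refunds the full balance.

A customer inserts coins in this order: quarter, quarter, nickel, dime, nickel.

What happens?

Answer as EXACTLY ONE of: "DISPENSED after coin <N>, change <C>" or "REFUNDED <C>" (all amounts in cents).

Answer: DISPENSED after coin 2, change 20

Derivation:
Price: 30¢
Coin 1 (quarter, 25¢): balance = 25¢
Coin 2 (quarter, 25¢): balance = 50¢
  → balance >= price → DISPENSE, change = 50 - 30 = 20¢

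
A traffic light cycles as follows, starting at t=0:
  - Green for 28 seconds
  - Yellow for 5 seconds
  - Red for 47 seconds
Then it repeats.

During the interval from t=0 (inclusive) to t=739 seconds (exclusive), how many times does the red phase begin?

Answer: 9

Derivation:
Cycle = 28+5+47 = 80s
red phase starts at t = k*80 + 33 for k=0,1,2,...
Need k*80+33 < 739 → k < 8.825
k ∈ {0, ..., 8} → 9 starts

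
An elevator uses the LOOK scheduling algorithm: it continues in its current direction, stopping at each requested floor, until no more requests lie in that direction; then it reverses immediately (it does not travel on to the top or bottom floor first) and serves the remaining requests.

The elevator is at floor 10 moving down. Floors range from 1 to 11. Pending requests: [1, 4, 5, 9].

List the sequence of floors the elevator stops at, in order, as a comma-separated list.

Answer: 9, 5, 4, 1

Derivation:
Current: 10, moving DOWN
Serve below first (descending): [9, 5, 4, 1]
Then reverse, serve above (ascending): []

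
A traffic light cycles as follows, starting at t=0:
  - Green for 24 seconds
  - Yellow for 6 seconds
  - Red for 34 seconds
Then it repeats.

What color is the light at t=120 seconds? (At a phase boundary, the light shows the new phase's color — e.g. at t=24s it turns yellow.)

Answer: red

Derivation:
Cycle length = 24 + 6 + 34 = 64s
t = 120, phase_t = 120 mod 64 = 56
56 >= 30 → RED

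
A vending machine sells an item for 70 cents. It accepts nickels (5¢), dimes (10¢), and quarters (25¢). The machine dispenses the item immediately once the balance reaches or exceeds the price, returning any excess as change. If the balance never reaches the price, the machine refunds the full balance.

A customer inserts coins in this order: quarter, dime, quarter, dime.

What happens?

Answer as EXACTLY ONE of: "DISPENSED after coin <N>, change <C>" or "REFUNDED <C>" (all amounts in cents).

Price: 70¢
Coin 1 (quarter, 25¢): balance = 25¢
Coin 2 (dime, 10¢): balance = 35¢
Coin 3 (quarter, 25¢): balance = 60¢
Coin 4 (dime, 10¢): balance = 70¢
  → balance >= price → DISPENSE, change = 70 - 70 = 0¢

Answer: DISPENSED after coin 4, change 0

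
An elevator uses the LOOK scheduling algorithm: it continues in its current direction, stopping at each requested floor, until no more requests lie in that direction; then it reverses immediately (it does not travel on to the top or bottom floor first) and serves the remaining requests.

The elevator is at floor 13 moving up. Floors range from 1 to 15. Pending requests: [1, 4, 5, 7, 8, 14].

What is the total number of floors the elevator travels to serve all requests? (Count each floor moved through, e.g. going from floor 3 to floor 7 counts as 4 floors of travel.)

Start at floor 13 moving up, LOOK stop order: [14, 8, 7, 5, 4, 1]
  13 → 14: |14-13| = 1, total = 1
  14 → 8: |8-14| = 6, total = 7
  8 → 7: |7-8| = 1, total = 8
  7 → 5: |5-7| = 2, total = 10
  5 → 4: |4-5| = 1, total = 11
  4 → 1: |1-4| = 3, total = 14

Answer: 14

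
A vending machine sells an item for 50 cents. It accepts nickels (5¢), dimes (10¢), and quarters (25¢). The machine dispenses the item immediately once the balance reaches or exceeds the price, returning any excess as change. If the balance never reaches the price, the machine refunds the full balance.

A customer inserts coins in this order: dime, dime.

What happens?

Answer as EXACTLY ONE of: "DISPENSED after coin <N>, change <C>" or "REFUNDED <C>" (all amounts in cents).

Answer: REFUNDED 20

Derivation:
Price: 50¢
Coin 1 (dime, 10¢): balance = 10¢
Coin 2 (dime, 10¢): balance = 20¢
All coins inserted, balance 20¢ < price 50¢ → REFUND 20¢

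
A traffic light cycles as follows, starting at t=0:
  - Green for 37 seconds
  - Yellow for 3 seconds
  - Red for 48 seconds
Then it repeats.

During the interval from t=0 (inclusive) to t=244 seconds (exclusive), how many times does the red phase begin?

Cycle = 37+3+48 = 88s
red phase starts at t = k*88 + 40 for k=0,1,2,...
Need k*88+40 < 244 → k < 2.318
k ∈ {0, ..., 2} → 3 starts

Answer: 3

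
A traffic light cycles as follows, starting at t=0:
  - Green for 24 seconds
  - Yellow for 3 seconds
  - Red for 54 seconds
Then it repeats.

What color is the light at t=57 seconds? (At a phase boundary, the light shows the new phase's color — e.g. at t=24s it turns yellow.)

Cycle length = 24 + 3 + 54 = 81s
t = 57, phase_t = 57 mod 81 = 57
57 >= 27 → RED

Answer: red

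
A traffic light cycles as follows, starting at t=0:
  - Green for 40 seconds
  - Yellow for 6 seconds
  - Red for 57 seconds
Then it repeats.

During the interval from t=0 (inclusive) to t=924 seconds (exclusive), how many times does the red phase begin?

Answer: 9

Derivation:
Cycle = 40+6+57 = 103s
red phase starts at t = k*103 + 46 for k=0,1,2,...
Need k*103+46 < 924 → k < 8.524
k ∈ {0, ..., 8} → 9 starts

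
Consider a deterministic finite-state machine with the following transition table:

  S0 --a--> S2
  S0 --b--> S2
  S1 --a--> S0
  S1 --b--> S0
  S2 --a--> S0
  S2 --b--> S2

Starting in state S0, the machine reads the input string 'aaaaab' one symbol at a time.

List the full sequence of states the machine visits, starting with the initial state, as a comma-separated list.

Answer: S0, S2, S0, S2, S0, S2, S2

Derivation:
Start: S0
  read 'a': S0 --a--> S2
  read 'a': S2 --a--> S0
  read 'a': S0 --a--> S2
  read 'a': S2 --a--> S0
  read 'a': S0 --a--> S2
  read 'b': S2 --b--> S2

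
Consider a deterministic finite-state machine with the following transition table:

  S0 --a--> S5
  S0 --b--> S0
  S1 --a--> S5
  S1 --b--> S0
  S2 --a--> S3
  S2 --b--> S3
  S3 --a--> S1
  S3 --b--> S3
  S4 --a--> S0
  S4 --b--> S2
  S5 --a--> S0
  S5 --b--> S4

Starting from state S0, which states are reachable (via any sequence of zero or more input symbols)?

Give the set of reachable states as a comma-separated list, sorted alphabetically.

Answer: S0, S1, S2, S3, S4, S5

Derivation:
BFS from S0:
  visit S0: S0--a-->S5 (new), S0--b-->S0 (seen)
  visit S5: S5--a-->S0 (seen), S5--b-->S4 (new)
  visit S4: S4--a-->S0 (seen), S4--b-->S2 (new)
  visit S2: S2--a-->S3 (new), S2--b-->S3 (seen)
  visit S3: S3--a-->S1 (new), S3--b-->S3 (seen)
  visit S1: S1--a-->S5 (seen), S1--b-->S0 (seen)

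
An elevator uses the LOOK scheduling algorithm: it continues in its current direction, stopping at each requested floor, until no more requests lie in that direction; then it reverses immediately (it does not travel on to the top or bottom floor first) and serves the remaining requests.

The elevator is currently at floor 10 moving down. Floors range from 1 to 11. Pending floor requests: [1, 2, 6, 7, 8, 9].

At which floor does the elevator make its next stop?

Answer: 9

Derivation:
Current floor: 10, direction: down
Requests above: []
Requests below: [1, 2, 6, 7, 8, 9]
Moving down and requests lie below → nearest below is max([1, 2, 6, 7, 8, 9]) = 9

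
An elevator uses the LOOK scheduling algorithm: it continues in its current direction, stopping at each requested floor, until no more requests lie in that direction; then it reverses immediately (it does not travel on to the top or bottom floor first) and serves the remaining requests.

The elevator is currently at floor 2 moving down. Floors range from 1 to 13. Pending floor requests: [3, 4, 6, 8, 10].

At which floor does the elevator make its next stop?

Current floor: 2, direction: down
Requests above: [3, 4, 6, 8, 10]
Requests below: []
Moving down but no requests below → reverse; nearest above is min([3, 4, 6, 8, 10]) = 3

Answer: 3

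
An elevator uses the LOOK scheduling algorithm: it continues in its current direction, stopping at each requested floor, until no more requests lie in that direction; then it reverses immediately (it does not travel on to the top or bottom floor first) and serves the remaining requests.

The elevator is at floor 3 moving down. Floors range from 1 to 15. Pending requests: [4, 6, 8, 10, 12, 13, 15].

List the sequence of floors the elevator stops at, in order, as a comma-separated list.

Current: 3, moving DOWN
Serve below first (descending): []
Then reverse, serve above (ascending): [4, 6, 8, 10, 12, 13, 15]

Answer: 4, 6, 8, 10, 12, 13, 15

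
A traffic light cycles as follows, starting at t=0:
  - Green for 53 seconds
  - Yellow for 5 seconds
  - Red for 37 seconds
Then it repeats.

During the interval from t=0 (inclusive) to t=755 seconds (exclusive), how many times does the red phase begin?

Answer: 8

Derivation:
Cycle = 53+5+37 = 95s
red phase starts at t = k*95 + 58 for k=0,1,2,...
Need k*95+58 < 755 → k < 7.337
k ∈ {0, ..., 7} → 8 starts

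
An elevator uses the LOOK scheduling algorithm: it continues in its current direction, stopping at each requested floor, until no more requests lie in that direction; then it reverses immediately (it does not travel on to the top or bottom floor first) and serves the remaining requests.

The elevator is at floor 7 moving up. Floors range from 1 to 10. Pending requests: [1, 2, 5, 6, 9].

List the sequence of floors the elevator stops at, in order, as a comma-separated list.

Current: 7, moving UP
Serve above first (ascending): [9]
Then reverse, serve below (descending): [6, 5, 2, 1]

Answer: 9, 6, 5, 2, 1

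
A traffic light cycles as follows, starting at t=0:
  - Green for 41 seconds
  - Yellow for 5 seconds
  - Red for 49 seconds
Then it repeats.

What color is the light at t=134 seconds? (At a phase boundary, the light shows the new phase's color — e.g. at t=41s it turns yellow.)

Cycle length = 41 + 5 + 49 = 95s
t = 134, phase_t = 134 mod 95 = 39
39 < 41 (green end) → GREEN

Answer: green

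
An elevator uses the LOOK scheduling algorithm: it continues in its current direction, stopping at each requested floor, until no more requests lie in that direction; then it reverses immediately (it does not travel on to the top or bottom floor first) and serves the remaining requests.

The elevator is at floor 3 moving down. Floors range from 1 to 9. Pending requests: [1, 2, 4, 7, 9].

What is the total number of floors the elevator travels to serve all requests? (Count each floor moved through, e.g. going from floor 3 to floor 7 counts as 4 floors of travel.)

Start at floor 3 moving down, LOOK stop order: [2, 1, 4, 7, 9]
  3 → 2: |2-3| = 1, total = 1
  2 → 1: |1-2| = 1, total = 2
  1 → 4: |4-1| = 3, total = 5
  4 → 7: |7-4| = 3, total = 8
  7 → 9: |9-7| = 2, total = 10

Answer: 10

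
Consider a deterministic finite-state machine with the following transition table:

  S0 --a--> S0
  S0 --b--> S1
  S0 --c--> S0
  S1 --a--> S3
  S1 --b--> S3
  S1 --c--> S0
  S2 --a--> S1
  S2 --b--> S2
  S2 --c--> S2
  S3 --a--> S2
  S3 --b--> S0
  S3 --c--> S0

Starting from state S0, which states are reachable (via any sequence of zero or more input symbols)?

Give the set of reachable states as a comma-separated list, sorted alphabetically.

BFS from S0:
  visit S0: S0--a-->S0 (seen), S0--b-->S1 (new), S0--c-->S0 (seen)
  visit S1: S1--a-->S3 (new), S1--b-->S3 (seen), S1--c-->S0 (seen)
  visit S3: S3--a-->S2 (new), S3--b-->S0 (seen), S3--c-->S0 (seen)
  visit S2: S2--a-->S1 (seen), S2--b-->S2 (seen), S2--c-->S2 (seen)

Answer: S0, S1, S2, S3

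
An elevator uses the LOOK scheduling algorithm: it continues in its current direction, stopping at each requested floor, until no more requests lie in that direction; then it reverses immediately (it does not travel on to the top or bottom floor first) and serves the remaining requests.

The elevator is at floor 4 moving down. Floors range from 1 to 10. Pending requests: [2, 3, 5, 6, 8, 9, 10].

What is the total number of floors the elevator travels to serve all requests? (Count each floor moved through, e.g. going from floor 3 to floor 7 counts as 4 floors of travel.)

Answer: 10

Derivation:
Start at floor 4 moving down, LOOK stop order: [3, 2, 5, 6, 8, 9, 10]
  4 → 3: |3-4| = 1, total = 1
  3 → 2: |2-3| = 1, total = 2
  2 → 5: |5-2| = 3, total = 5
  5 → 6: |6-5| = 1, total = 6
  6 → 8: |8-6| = 2, total = 8
  8 → 9: |9-8| = 1, total = 9
  9 → 10: |10-9| = 1, total = 10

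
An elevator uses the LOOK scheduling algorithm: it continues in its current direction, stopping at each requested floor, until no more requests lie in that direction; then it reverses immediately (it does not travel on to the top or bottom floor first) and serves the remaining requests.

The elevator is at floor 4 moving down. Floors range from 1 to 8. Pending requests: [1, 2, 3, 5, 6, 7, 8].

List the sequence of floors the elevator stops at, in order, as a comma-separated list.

Answer: 3, 2, 1, 5, 6, 7, 8

Derivation:
Current: 4, moving DOWN
Serve below first (descending): [3, 2, 1]
Then reverse, serve above (ascending): [5, 6, 7, 8]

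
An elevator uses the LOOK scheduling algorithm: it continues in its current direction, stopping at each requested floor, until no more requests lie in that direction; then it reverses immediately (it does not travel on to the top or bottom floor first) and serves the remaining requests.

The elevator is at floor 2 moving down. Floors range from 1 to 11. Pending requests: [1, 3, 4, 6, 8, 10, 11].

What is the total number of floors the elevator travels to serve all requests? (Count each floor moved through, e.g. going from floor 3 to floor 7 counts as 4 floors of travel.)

Answer: 11

Derivation:
Start at floor 2 moving down, LOOK stop order: [1, 3, 4, 6, 8, 10, 11]
  2 → 1: |1-2| = 1, total = 1
  1 → 3: |3-1| = 2, total = 3
  3 → 4: |4-3| = 1, total = 4
  4 → 6: |6-4| = 2, total = 6
  6 → 8: |8-6| = 2, total = 8
  8 → 10: |10-8| = 2, total = 10
  10 → 11: |11-10| = 1, total = 11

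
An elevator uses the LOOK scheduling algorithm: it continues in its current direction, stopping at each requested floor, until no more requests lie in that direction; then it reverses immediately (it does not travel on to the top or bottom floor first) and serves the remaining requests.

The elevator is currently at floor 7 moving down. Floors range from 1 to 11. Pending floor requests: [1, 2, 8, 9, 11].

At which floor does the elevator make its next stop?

Answer: 2

Derivation:
Current floor: 7, direction: down
Requests above: [8, 9, 11]
Requests below: [1, 2]
Moving down and requests lie below → nearest below is max([1, 2]) = 2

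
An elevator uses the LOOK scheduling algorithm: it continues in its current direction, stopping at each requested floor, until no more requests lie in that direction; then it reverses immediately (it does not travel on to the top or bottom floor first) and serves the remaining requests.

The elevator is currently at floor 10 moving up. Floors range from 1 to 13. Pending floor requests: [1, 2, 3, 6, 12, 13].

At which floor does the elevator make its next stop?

Current floor: 10, direction: up
Requests above: [12, 13]
Requests below: [1, 2, 3, 6]
Moving up and requests lie above → nearest above is min([12, 13]) = 12

Answer: 12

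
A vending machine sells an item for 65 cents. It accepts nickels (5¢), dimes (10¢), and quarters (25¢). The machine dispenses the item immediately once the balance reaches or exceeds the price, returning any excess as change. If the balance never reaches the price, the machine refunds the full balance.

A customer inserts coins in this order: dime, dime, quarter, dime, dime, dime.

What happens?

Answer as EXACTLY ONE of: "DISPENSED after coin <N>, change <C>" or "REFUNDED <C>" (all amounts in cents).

Price: 65¢
Coin 1 (dime, 10¢): balance = 10¢
Coin 2 (dime, 10¢): balance = 20¢
Coin 3 (quarter, 25¢): balance = 45¢
Coin 4 (dime, 10¢): balance = 55¢
Coin 5 (dime, 10¢): balance = 65¢
  → balance >= price → DISPENSE, change = 65 - 65 = 0¢

Answer: DISPENSED after coin 5, change 0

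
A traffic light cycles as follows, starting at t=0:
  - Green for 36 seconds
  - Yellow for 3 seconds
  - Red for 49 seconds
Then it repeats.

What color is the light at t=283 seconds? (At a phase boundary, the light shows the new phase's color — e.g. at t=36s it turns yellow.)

Answer: green

Derivation:
Cycle length = 36 + 3 + 49 = 88s
t = 283, phase_t = 283 mod 88 = 19
19 < 36 (green end) → GREEN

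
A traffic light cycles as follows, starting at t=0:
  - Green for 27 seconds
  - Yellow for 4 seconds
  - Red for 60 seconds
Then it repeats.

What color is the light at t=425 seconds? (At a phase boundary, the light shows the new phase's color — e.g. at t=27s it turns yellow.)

Answer: red

Derivation:
Cycle length = 27 + 4 + 60 = 91s
t = 425, phase_t = 425 mod 91 = 61
61 >= 31 → RED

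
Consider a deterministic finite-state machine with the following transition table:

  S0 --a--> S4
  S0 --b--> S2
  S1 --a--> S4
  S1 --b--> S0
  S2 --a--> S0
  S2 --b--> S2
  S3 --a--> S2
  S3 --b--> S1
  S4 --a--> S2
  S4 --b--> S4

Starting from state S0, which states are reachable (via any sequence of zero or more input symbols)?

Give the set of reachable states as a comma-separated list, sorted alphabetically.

Answer: S0, S2, S4

Derivation:
BFS from S0:
  visit S0: S0--a-->S4 (new), S0--b-->S2 (new)
  visit S4: S4--a-->S2 (seen), S4--b-->S4 (seen)
  visit S2: S2--a-->S0 (seen), S2--b-->S2 (seen)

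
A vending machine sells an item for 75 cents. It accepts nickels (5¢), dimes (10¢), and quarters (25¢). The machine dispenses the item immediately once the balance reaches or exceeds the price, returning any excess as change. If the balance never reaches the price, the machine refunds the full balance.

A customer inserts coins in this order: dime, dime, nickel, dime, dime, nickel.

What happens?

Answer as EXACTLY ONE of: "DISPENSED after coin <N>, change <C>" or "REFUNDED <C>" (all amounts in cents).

Answer: REFUNDED 50

Derivation:
Price: 75¢
Coin 1 (dime, 10¢): balance = 10¢
Coin 2 (dime, 10¢): balance = 20¢
Coin 3 (nickel, 5¢): balance = 25¢
Coin 4 (dime, 10¢): balance = 35¢
Coin 5 (dime, 10¢): balance = 45¢
Coin 6 (nickel, 5¢): balance = 50¢
All coins inserted, balance 50¢ < price 75¢ → REFUND 50¢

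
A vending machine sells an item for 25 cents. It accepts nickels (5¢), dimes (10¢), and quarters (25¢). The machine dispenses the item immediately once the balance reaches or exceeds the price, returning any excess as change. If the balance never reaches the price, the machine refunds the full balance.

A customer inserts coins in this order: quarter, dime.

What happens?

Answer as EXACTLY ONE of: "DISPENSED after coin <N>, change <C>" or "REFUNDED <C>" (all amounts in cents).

Answer: DISPENSED after coin 1, change 0

Derivation:
Price: 25¢
Coin 1 (quarter, 25¢): balance = 25¢
  → balance >= price → DISPENSE, change = 25 - 25 = 0¢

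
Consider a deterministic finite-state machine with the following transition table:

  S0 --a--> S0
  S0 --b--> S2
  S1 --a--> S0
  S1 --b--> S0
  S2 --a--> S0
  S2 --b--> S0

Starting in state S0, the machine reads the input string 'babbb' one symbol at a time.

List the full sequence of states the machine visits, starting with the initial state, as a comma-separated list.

Answer: S0, S2, S0, S2, S0, S2

Derivation:
Start: S0
  read 'b': S0 --b--> S2
  read 'a': S2 --a--> S0
  read 'b': S0 --b--> S2
  read 'b': S2 --b--> S0
  read 'b': S0 --b--> S2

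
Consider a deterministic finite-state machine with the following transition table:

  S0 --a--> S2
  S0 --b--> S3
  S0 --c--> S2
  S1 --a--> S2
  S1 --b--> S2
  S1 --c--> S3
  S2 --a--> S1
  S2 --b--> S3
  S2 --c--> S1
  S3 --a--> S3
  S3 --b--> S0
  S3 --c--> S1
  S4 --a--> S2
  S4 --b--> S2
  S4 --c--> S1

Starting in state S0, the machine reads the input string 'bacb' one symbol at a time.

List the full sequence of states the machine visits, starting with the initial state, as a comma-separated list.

Answer: S0, S3, S3, S1, S2

Derivation:
Start: S0
  read 'b': S0 --b--> S3
  read 'a': S3 --a--> S3
  read 'c': S3 --c--> S1
  read 'b': S1 --b--> S2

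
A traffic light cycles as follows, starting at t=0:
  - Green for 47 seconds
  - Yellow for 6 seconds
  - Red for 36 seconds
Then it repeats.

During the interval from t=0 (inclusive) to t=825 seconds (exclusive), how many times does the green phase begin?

Answer: 10

Derivation:
Cycle = 47+6+36 = 89s
green phase starts at t = k*89 + 0 for k=0,1,2,...
Need k*89+0 < 825 → k < 9.270
k ∈ {0, ..., 9} → 10 starts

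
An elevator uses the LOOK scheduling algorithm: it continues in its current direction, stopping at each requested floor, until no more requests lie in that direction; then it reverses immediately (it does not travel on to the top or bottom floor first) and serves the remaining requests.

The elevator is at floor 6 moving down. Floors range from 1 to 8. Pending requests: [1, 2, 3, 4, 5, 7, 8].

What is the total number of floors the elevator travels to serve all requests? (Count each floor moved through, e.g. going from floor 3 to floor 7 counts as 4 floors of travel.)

Start at floor 6 moving down, LOOK stop order: [5, 4, 3, 2, 1, 7, 8]
  6 → 5: |5-6| = 1, total = 1
  5 → 4: |4-5| = 1, total = 2
  4 → 3: |3-4| = 1, total = 3
  3 → 2: |2-3| = 1, total = 4
  2 → 1: |1-2| = 1, total = 5
  1 → 7: |7-1| = 6, total = 11
  7 → 8: |8-7| = 1, total = 12

Answer: 12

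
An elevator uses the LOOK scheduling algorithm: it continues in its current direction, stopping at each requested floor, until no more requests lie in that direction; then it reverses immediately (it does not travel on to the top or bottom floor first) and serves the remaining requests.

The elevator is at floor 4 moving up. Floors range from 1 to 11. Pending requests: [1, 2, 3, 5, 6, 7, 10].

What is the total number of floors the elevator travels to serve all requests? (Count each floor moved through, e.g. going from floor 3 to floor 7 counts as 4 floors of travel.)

Answer: 15

Derivation:
Start at floor 4 moving up, LOOK stop order: [5, 6, 7, 10, 3, 2, 1]
  4 → 5: |5-4| = 1, total = 1
  5 → 6: |6-5| = 1, total = 2
  6 → 7: |7-6| = 1, total = 3
  7 → 10: |10-7| = 3, total = 6
  10 → 3: |3-10| = 7, total = 13
  3 → 2: |2-3| = 1, total = 14
  2 → 1: |1-2| = 1, total = 15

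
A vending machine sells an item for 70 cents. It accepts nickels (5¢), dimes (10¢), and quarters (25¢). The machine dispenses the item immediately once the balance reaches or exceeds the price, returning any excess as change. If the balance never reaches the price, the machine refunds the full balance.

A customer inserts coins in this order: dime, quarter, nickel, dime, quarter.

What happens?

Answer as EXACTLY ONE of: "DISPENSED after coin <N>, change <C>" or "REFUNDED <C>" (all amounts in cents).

Price: 70¢
Coin 1 (dime, 10¢): balance = 10¢
Coin 2 (quarter, 25¢): balance = 35¢
Coin 3 (nickel, 5¢): balance = 40¢
Coin 4 (dime, 10¢): balance = 50¢
Coin 5 (quarter, 25¢): balance = 75¢
  → balance >= price → DISPENSE, change = 75 - 70 = 5¢

Answer: DISPENSED after coin 5, change 5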